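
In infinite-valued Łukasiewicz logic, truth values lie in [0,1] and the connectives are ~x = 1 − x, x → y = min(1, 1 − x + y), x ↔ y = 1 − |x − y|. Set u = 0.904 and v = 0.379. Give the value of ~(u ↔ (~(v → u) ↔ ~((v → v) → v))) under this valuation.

0.525

v → u = min(1, 1 − 0.379 + 0.904) = min(1, 1.525) = 1.000
~(v → u) = 1 − 1.000 = 0.000
v → v = min(1, 1 − 0.379 + 0.379) = min(1, 1.000) = 1.000
(v → v) → v = min(1, 1 − 1.000 + 0.379) = min(1, 0.379) = 0.379
~((v → v) → v) = 1 − 0.379 = 0.621
~(v → u) ↔ ~((v → v) → v) = 1 − |0.000 − 0.621| = 1 − 0.621 = 0.379
u ↔ (~(v → u) ↔ ~((v → v) → v)) = 1 − |0.904 − 0.379| = 1 − 0.525 = 0.475
~(u ↔ (~(v → u) ↔ ~((v → v) → v))) = 1 − 0.475 = 0.525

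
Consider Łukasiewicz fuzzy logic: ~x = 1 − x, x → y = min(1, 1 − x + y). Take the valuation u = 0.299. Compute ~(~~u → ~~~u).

~u = 1 − 0.299 = 0.701
~~u = 1 − 0.701 = 0.299
~~~u = 1 − 0.299 = 0.701
~~u → ~~~u = min(1, 1 − 0.299 + 0.701) = min(1, 1.402) = 1.000
~(~~u → ~~~u) = 1 − 1.000 = 0.000

0.000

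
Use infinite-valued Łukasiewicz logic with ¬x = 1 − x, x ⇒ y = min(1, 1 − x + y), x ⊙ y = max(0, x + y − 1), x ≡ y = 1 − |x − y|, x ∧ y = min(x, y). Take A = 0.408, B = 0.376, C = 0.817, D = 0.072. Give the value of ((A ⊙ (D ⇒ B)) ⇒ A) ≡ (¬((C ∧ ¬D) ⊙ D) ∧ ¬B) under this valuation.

D ⇒ B = min(1, 1 − 0.072 + 0.376) = min(1, 1.304) = 1.000
A ⊙ (D ⇒ B) = max(0, 0.408 + 1.000 − 1) = max(0, 0.408) = 0.408
(A ⊙ (D ⇒ B)) ⇒ A = min(1, 1 − 0.408 + 0.408) = min(1, 1.000) = 1.000
¬D = 1 − 0.072 = 0.928
C ∧ ¬D = min(0.817, 0.928) = 0.817
(C ∧ ¬D) ⊙ D = max(0, 0.817 + 0.072 − 1) = max(0, -0.111) = 0.000
¬((C ∧ ¬D) ⊙ D) = 1 − 0.000 = 1.000
¬B = 1 − 0.376 = 0.624
¬((C ∧ ¬D) ⊙ D) ∧ ¬B = min(1.000, 0.624) = 0.624
((A ⊙ (D ⇒ B)) ⇒ A) ≡ (¬((C ∧ ¬D) ⊙ D) ∧ ¬B) = 1 − |1.000 − 0.624| = 1 − 0.376 = 0.624

0.624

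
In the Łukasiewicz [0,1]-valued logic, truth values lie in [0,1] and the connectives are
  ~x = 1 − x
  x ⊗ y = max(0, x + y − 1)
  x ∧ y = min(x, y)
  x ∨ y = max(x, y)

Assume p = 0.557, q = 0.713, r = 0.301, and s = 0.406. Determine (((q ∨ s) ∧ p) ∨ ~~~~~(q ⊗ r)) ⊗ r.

q ∨ s = max(0.713, 0.406) = 0.713
(q ∨ s) ∧ p = min(0.713, 0.557) = 0.557
q ⊗ r = max(0, 0.713 + 0.301 − 1) = max(0, 0.014) = 0.014
~(q ⊗ r) = 1 − 0.014 = 0.986
~~(q ⊗ r) = 1 − 0.986 = 0.014
~~~(q ⊗ r) = 1 − 0.014 = 0.986
~~~~(q ⊗ r) = 1 − 0.986 = 0.014
~~~~~(q ⊗ r) = 1 − 0.014 = 0.986
((q ∨ s) ∧ p) ∨ ~~~~~(q ⊗ r) = max(0.557, 0.986) = 0.986
(((q ∨ s) ∧ p) ∨ ~~~~~(q ⊗ r)) ⊗ r = max(0, 0.986 + 0.301 − 1) = max(0, 0.287) = 0.287

0.287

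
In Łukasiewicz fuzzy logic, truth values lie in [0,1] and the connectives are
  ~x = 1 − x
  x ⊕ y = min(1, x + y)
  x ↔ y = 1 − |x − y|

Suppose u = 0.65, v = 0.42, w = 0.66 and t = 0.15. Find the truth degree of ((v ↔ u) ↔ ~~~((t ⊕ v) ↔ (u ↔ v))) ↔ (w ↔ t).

v ↔ u = 1 − |0.42 − 0.65| = 1 − 0.23 = 0.77
t ⊕ v = min(1, 0.15 + 0.42) = min(1, 0.57) = 0.57
u ↔ v = 1 − |0.65 − 0.42| = 1 − 0.23 = 0.77
(t ⊕ v) ↔ (u ↔ v) = 1 − |0.57 − 0.77| = 1 − 0.20 = 0.80
~((t ⊕ v) ↔ (u ↔ v)) = 1 − 0.80 = 0.20
~~((t ⊕ v) ↔ (u ↔ v)) = 1 − 0.20 = 0.80
~~~((t ⊕ v) ↔ (u ↔ v)) = 1 − 0.80 = 0.20
(v ↔ u) ↔ ~~~((t ⊕ v) ↔ (u ↔ v)) = 1 − |0.77 − 0.20| = 1 − 0.57 = 0.43
w ↔ t = 1 − |0.66 − 0.15| = 1 − 0.51 = 0.49
((v ↔ u) ↔ ~~~((t ⊕ v) ↔ (u ↔ v))) ↔ (w ↔ t) = 1 − |0.43 − 0.49| = 1 − 0.06 = 0.94

0.94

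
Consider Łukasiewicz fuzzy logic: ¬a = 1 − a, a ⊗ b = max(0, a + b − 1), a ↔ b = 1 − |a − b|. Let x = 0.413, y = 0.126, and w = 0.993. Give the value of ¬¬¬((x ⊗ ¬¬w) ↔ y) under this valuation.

0.280

¬w = 1 − 0.993 = 0.007
¬¬w = 1 − 0.007 = 0.993
x ⊗ ¬¬w = max(0, 0.413 + 0.993 − 1) = max(0, 0.406) = 0.406
(x ⊗ ¬¬w) ↔ y = 1 − |0.406 − 0.126| = 1 − 0.280 = 0.720
¬((x ⊗ ¬¬w) ↔ y) = 1 − 0.720 = 0.280
¬¬((x ⊗ ¬¬w) ↔ y) = 1 − 0.280 = 0.720
¬¬¬((x ⊗ ¬¬w) ↔ y) = 1 − 0.720 = 0.280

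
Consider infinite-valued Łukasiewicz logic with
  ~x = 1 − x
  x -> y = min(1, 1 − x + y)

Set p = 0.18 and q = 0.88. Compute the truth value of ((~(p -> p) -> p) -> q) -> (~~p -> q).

p -> p = min(1, 1 − 0.18 + 0.18) = min(1, 1.00) = 1.00
~(p -> p) = 1 − 1.00 = 0.00
~(p -> p) -> p = min(1, 1 − 0.00 + 0.18) = min(1, 1.18) = 1.00
(~(p -> p) -> p) -> q = min(1, 1 − 1.00 + 0.88) = min(1, 0.88) = 0.88
~p = 1 − 0.18 = 0.82
~~p = 1 − 0.82 = 0.18
~~p -> q = min(1, 1 − 0.18 + 0.88) = min(1, 1.70) = 1.00
((~(p -> p) -> p) -> q) -> (~~p -> q) = min(1, 1 − 0.88 + 1.00) = min(1, 1.12) = 1.00

1.00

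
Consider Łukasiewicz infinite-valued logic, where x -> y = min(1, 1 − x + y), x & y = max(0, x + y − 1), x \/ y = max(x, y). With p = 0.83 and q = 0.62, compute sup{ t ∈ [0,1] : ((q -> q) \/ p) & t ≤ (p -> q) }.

0.79

q -> q = min(1, 1 − 0.62 + 0.62) = min(1, 1.00) = 1.00
(q -> q) \/ p = max(1.00, 0.83) = 1.00
So the left factor is (q -> q) \/ p = 1.00.
p -> q = min(1, 1 − 0.83 + 0.62) = min(1, 0.79) = 0.79
So the right-hand bound is p -> q = 0.79.
The residuum of the Łukasiewicz t-norm gives the supremum: min(1, 1 − 1.00 + 0.79).
1 − 1.00 + 0.79 = 0.79, so t = min(1, 0.79) = 0.79.
Check: 1.00 & 0.79 = max(0, 0.79) = 0.79 ≤ 0.79.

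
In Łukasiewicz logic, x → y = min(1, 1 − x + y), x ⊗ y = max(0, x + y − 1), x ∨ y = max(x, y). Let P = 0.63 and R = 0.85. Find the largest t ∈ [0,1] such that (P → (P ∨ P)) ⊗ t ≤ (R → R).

1.00

P ∨ P = max(0.63, 0.63) = 0.63
P → (P ∨ P) = min(1, 1 − 0.63 + 0.63) = min(1, 1.00) = 1.00
So the left factor is P → (P ∨ P) = 1.00.
R → R = min(1, 1 − 0.85 + 0.85) = min(1, 1.00) = 1.00
So the right-hand bound is R → R = 1.00.
The residuum of the Łukasiewicz t-norm gives the supremum: min(1, 1 − 1.00 + 1.00).
1 − 1.00 + 1.00 = 1.00, so t = min(1, 1.00) = 1.00.
Check: 1.00 ⊗ 1.00 = max(0, 1.00) = 1.00 ≤ 1.00.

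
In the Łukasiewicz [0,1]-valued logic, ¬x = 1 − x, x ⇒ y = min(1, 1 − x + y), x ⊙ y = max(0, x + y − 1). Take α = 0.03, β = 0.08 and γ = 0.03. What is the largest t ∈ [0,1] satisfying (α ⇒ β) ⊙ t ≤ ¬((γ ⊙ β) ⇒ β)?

0.00

α ⇒ β = min(1, 1 − 0.03 + 0.08) = min(1, 1.05) = 1.00
So the left factor is α ⇒ β = 1.00.
γ ⊙ β = max(0, 0.03 + 0.08 − 1) = max(0, -0.89) = 0.00
(γ ⊙ β) ⇒ β = min(1, 1 − 0.00 + 0.08) = min(1, 1.08) = 1.00
¬((γ ⊙ β) ⇒ β) = 1 − 1.00 = 0.00
So the right-hand bound is ¬((γ ⊙ β) ⇒ β) = 0.00.
The residuum of the Łukasiewicz t-norm gives the supremum: min(1, 1 − 1.00 + 0.00).
1 − 1.00 + 0.00 = 0.00, so t = min(1, 0.00) = 0.00.
Check: 1.00 ⊙ 0.00 = max(0, 0.00) = 0.00 ≤ 0.00.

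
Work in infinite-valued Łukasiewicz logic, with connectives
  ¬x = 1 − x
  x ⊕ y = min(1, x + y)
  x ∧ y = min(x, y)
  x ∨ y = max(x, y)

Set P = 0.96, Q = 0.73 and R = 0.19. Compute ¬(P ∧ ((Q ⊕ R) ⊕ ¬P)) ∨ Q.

0.73

Q ⊕ R = min(1, 0.73 + 0.19) = min(1, 0.92) = 0.92
¬P = 1 − 0.96 = 0.04
(Q ⊕ R) ⊕ ¬P = min(1, 0.92 + 0.04) = min(1, 0.96) = 0.96
P ∧ ((Q ⊕ R) ⊕ ¬P) = min(0.96, 0.96) = 0.96
¬(P ∧ ((Q ⊕ R) ⊕ ¬P)) = 1 − 0.96 = 0.04
¬(P ∧ ((Q ⊕ R) ⊕ ¬P)) ∨ Q = max(0.04, 0.73) = 0.73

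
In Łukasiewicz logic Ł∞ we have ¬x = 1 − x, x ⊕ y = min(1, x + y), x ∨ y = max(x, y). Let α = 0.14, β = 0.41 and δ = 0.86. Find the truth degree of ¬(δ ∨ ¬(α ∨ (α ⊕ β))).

α ⊕ β = min(1, 0.14 + 0.41) = min(1, 0.55) = 0.55
α ∨ (α ⊕ β) = max(0.14, 0.55) = 0.55
¬(α ∨ (α ⊕ β)) = 1 − 0.55 = 0.45
δ ∨ ¬(α ∨ (α ⊕ β)) = max(0.86, 0.45) = 0.86
¬(δ ∨ ¬(α ∨ (α ⊕ β))) = 1 − 0.86 = 0.14

0.14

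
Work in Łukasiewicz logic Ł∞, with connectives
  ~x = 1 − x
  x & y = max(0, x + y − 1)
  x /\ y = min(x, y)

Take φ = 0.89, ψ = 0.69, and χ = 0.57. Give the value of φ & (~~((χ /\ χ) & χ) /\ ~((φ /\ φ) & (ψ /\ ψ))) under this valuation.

0.03

χ /\ χ = min(0.57, 0.57) = 0.57
(χ /\ χ) & χ = max(0, 0.57 + 0.57 − 1) = max(0, 0.14) = 0.14
~((χ /\ χ) & χ) = 1 − 0.14 = 0.86
~~((χ /\ χ) & χ) = 1 − 0.86 = 0.14
φ /\ φ = min(0.89, 0.89) = 0.89
ψ /\ ψ = min(0.69, 0.69) = 0.69
(φ /\ φ) & (ψ /\ ψ) = max(0, 0.89 + 0.69 − 1) = max(0, 0.58) = 0.58
~((φ /\ φ) & (ψ /\ ψ)) = 1 − 0.58 = 0.42
~~((χ /\ χ) & χ) /\ ~((φ /\ φ) & (ψ /\ ψ)) = min(0.14, 0.42) = 0.14
φ & (~~((χ /\ χ) & χ) /\ ~((φ /\ φ) & (ψ /\ ψ))) = max(0, 0.89 + 0.14 − 1) = max(0, 0.03) = 0.03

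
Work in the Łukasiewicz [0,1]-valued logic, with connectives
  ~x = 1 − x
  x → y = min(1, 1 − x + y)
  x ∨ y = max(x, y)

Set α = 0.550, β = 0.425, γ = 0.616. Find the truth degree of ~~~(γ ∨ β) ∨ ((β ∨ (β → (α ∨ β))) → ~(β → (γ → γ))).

γ ∨ β = max(0.616, 0.425) = 0.616
~(γ ∨ β) = 1 − 0.616 = 0.384
~~(γ ∨ β) = 1 − 0.384 = 0.616
~~~(γ ∨ β) = 1 − 0.616 = 0.384
α ∨ β = max(0.550, 0.425) = 0.550
β → (α ∨ β) = min(1, 1 − 0.425 + 0.550) = min(1, 1.125) = 1.000
β ∨ (β → (α ∨ β)) = max(0.425, 1.000) = 1.000
γ → γ = min(1, 1 − 0.616 + 0.616) = min(1, 1.000) = 1.000
β → (γ → γ) = min(1, 1 − 0.425 + 1.000) = min(1, 1.575) = 1.000
~(β → (γ → γ)) = 1 − 1.000 = 0.000
(β ∨ (β → (α ∨ β))) → ~(β → (γ → γ)) = min(1, 1 − 1.000 + 0.000) = min(1, 0.000) = 0.000
~~~(γ ∨ β) ∨ ((β ∨ (β → (α ∨ β))) → ~(β → (γ → γ))) = max(0.384, 0.000) = 0.384

0.384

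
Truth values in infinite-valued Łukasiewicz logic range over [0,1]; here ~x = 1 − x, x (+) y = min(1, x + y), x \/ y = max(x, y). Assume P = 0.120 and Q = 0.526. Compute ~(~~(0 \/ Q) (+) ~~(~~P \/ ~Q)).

0 \/ Q = max(0.000, 0.526) = 0.526
~(0 \/ Q) = 1 − 0.526 = 0.474
~~(0 \/ Q) = 1 − 0.474 = 0.526
~P = 1 − 0.120 = 0.880
~~P = 1 − 0.880 = 0.120
~Q = 1 − 0.526 = 0.474
~~P \/ ~Q = max(0.120, 0.474) = 0.474
~(~~P \/ ~Q) = 1 − 0.474 = 0.526
~~(~~P \/ ~Q) = 1 − 0.526 = 0.474
~~(0 \/ Q) (+) ~~(~~P \/ ~Q) = min(1, 0.526 + 0.474) = min(1, 1.000) = 1.000
~(~~(0 \/ Q) (+) ~~(~~P \/ ~Q)) = 1 − 1.000 = 0.000

0.000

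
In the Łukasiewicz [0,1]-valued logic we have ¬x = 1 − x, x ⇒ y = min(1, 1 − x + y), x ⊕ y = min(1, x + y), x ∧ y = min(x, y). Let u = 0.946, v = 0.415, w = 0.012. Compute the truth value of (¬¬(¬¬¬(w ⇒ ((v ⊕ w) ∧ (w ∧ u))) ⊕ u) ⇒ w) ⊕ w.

v ⊕ w = min(1, 0.415 + 0.012) = min(1, 0.427) = 0.427
w ∧ u = min(0.012, 0.946) = 0.012
(v ⊕ w) ∧ (w ∧ u) = min(0.427, 0.012) = 0.012
w ⇒ ((v ⊕ w) ∧ (w ∧ u)) = min(1, 1 − 0.012 + 0.012) = min(1, 1.000) = 1.000
¬(w ⇒ ((v ⊕ w) ∧ (w ∧ u))) = 1 − 1.000 = 0.000
¬¬(w ⇒ ((v ⊕ w) ∧ (w ∧ u))) = 1 − 0.000 = 1.000
¬¬¬(w ⇒ ((v ⊕ w) ∧ (w ∧ u))) = 1 − 1.000 = 0.000
¬¬¬(w ⇒ ((v ⊕ w) ∧ (w ∧ u))) ⊕ u = min(1, 0.000 + 0.946) = min(1, 0.946) = 0.946
¬(¬¬¬(w ⇒ ((v ⊕ w) ∧ (w ∧ u))) ⊕ u) = 1 − 0.946 = 0.054
¬¬(¬¬¬(w ⇒ ((v ⊕ w) ∧ (w ∧ u))) ⊕ u) = 1 − 0.054 = 0.946
¬¬(¬¬¬(w ⇒ ((v ⊕ w) ∧ (w ∧ u))) ⊕ u) ⇒ w = min(1, 1 − 0.946 + 0.012) = min(1, 0.066) = 0.066
(¬¬(¬¬¬(w ⇒ ((v ⊕ w) ∧ (w ∧ u))) ⊕ u) ⇒ w) ⊕ w = min(1, 0.066 + 0.012) = min(1, 0.078) = 0.078

0.078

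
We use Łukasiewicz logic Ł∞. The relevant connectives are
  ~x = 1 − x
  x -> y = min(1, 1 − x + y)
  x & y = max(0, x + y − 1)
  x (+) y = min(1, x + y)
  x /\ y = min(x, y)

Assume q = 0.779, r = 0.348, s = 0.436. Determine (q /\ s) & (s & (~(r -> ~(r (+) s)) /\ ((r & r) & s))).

0.000

q /\ s = min(0.779, 0.436) = 0.436
r (+) s = min(1, 0.348 + 0.436) = min(1, 0.784) = 0.784
~(r (+) s) = 1 − 0.784 = 0.216
r -> ~(r (+) s) = min(1, 1 − 0.348 + 0.216) = min(1, 0.868) = 0.868
~(r -> ~(r (+) s)) = 1 − 0.868 = 0.132
r & r = max(0, 0.348 + 0.348 − 1) = max(0, -0.304) = 0.000
(r & r) & s = max(0, 0.000 + 0.436 − 1) = max(0, -0.564) = 0.000
~(r -> ~(r (+) s)) /\ ((r & r) & s) = min(0.132, 0.000) = 0.000
s & (~(r -> ~(r (+) s)) /\ ((r & r) & s)) = max(0, 0.436 + 0.000 − 1) = max(0, -0.564) = 0.000
(q /\ s) & (s & (~(r -> ~(r (+) s)) /\ ((r & r) & s))) = max(0, 0.436 + 0.000 − 1) = max(0, -0.564) = 0.000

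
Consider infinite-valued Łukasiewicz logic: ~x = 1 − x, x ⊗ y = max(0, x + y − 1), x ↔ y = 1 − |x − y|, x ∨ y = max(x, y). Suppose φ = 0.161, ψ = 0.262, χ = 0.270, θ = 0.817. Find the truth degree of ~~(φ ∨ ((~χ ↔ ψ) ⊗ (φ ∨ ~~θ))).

0.349

~χ = 1 − 0.270 = 0.730
~χ ↔ ψ = 1 − |0.730 − 0.262| = 1 − 0.468 = 0.532
~θ = 1 − 0.817 = 0.183
~~θ = 1 − 0.183 = 0.817
φ ∨ ~~θ = max(0.161, 0.817) = 0.817
(~χ ↔ ψ) ⊗ (φ ∨ ~~θ) = max(0, 0.532 + 0.817 − 1) = max(0, 0.349) = 0.349
φ ∨ ((~χ ↔ ψ) ⊗ (φ ∨ ~~θ)) = max(0.161, 0.349) = 0.349
~(φ ∨ ((~χ ↔ ψ) ⊗ (φ ∨ ~~θ))) = 1 − 0.349 = 0.651
~~(φ ∨ ((~χ ↔ ψ) ⊗ (φ ∨ ~~θ))) = 1 − 0.651 = 0.349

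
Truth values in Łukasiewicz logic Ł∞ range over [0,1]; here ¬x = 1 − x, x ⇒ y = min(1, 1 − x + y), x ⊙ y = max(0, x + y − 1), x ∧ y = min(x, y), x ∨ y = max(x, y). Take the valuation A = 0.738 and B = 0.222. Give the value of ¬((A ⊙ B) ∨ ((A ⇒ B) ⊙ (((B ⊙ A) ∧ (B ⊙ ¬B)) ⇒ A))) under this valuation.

0.516

A ⊙ B = max(0, 0.738 + 0.222 − 1) = max(0, -0.040) = 0.000
A ⇒ B = min(1, 1 − 0.738 + 0.222) = min(1, 0.484) = 0.484
B ⊙ A = max(0, 0.222 + 0.738 − 1) = max(0, -0.040) = 0.000
¬B = 1 − 0.222 = 0.778
B ⊙ ¬B = max(0, 0.222 + 0.778 − 1) = max(0, 0.000) = 0.000
(B ⊙ A) ∧ (B ⊙ ¬B) = min(0.000, 0.000) = 0.000
((B ⊙ A) ∧ (B ⊙ ¬B)) ⇒ A = min(1, 1 − 0.000 + 0.738) = min(1, 1.738) = 1.000
(A ⇒ B) ⊙ (((B ⊙ A) ∧ (B ⊙ ¬B)) ⇒ A) = max(0, 0.484 + 1.000 − 1) = max(0, 0.484) = 0.484
(A ⊙ B) ∨ ((A ⇒ B) ⊙ (((B ⊙ A) ∧ (B ⊙ ¬B)) ⇒ A)) = max(0.000, 0.484) = 0.484
¬((A ⊙ B) ∨ ((A ⇒ B) ⊙ (((B ⊙ A) ∧ (B ⊙ ¬B)) ⇒ A))) = 1 − 0.484 = 0.516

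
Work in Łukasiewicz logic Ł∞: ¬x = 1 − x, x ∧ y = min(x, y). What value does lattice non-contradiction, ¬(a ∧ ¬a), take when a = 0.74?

¬a = 1 − 0.74 = 0.26
a ∧ ¬a = min(0.74, 0.26) = 0.26
¬(a ∧ ¬a) = 1 − 0.26 = 0.74
(The value 0.74 < 1 shows this instance is not satisfied; not a Ł∞-tautology — its value is 1 − min(a, 1−a).)

0.74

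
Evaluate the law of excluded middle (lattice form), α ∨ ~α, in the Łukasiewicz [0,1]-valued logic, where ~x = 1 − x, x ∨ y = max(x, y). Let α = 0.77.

0.77

~α = 1 − 0.77 = 0.23
α ∨ ~α = max(0.77, 0.23) = 0.77
(The value 0.77 < 1 shows this instance is not satisfied; not a Ł∞-tautology — its value is max(a, 1−a).)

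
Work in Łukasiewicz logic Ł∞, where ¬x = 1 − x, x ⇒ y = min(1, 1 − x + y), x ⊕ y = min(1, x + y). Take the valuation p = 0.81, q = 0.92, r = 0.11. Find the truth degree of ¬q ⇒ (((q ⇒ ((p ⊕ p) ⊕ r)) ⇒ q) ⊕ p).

1.00

¬q = 1 − 0.92 = 0.08
p ⊕ p = min(1, 0.81 + 0.81) = min(1, 1.62) = 1.00
(p ⊕ p) ⊕ r = min(1, 1.00 + 0.11) = min(1, 1.11) = 1.00
q ⇒ ((p ⊕ p) ⊕ r) = min(1, 1 − 0.92 + 1.00) = min(1, 1.08) = 1.00
(q ⇒ ((p ⊕ p) ⊕ r)) ⇒ q = min(1, 1 − 1.00 + 0.92) = min(1, 0.92) = 0.92
((q ⇒ ((p ⊕ p) ⊕ r)) ⇒ q) ⊕ p = min(1, 0.92 + 0.81) = min(1, 1.73) = 1.00
¬q ⇒ (((q ⇒ ((p ⊕ p) ⊕ r)) ⇒ q) ⊕ p) = min(1, 1 − 0.08 + 1.00) = min(1, 1.92) = 1.00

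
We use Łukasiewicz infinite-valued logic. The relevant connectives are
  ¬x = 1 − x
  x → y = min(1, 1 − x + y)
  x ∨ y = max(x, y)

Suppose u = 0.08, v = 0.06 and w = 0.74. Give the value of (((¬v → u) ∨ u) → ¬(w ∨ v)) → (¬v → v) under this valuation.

0.12

¬v = 1 − 0.06 = 0.94
¬v → u = min(1, 1 − 0.94 + 0.08) = min(1, 0.14) = 0.14
(¬v → u) ∨ u = max(0.14, 0.08) = 0.14
w ∨ v = max(0.74, 0.06) = 0.74
¬(w ∨ v) = 1 − 0.74 = 0.26
((¬v → u) ∨ u) → ¬(w ∨ v) = min(1, 1 − 0.14 + 0.26) = min(1, 1.12) = 1.00
¬v → v = min(1, 1 − 0.94 + 0.06) = min(1, 0.12) = 0.12
(((¬v → u) ∨ u) → ¬(w ∨ v)) → (¬v → v) = min(1, 1 − 1.00 + 0.12) = min(1, 0.12) = 0.12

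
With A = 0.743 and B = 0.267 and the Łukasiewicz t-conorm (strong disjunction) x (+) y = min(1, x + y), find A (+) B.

1.000

A (+) B = min(1, 0.743 + 0.267) = min(1, 1.010) = 1.000
For comparison, the Gödel t-conorm max(x, y) would give 0.743.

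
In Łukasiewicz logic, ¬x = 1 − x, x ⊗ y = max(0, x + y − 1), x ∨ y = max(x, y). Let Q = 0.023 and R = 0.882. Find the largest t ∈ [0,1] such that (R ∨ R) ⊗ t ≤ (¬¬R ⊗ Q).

R ∨ R = max(0.882, 0.882) = 0.882
So the left factor is R ∨ R = 0.882.
¬R = 1 − 0.882 = 0.118
¬¬R = 1 − 0.118 = 0.882
¬¬R ⊗ Q = max(0, 0.882 + 0.023 − 1) = max(0, -0.095) = 0.000
So the right-hand bound is ¬¬R ⊗ Q = 0.000.
The residuum of the Łukasiewicz t-norm gives the supremum: min(1, 1 − 0.882 + 0.000).
1 − 0.882 + 0.000 = 0.118, so t = min(1, 0.118) = 0.118.
Check: 0.882 ⊗ 0.118 = max(0, 0.000) = 0.000 ≤ 0.000.

0.118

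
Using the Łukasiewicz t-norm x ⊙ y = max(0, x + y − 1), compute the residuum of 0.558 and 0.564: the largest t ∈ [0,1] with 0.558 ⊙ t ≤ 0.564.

The residuum of the Łukasiewicz t-norm gives the supremum: min(1, 1 − 0.558 + 0.564).
1 − 0.558 + 0.564 = 1.006, so t = min(1, 1.006) = 1.000.
Check: 0.558 ⊙ 1.000 = max(0, 0.558) = 0.558 ≤ 0.564.

1.000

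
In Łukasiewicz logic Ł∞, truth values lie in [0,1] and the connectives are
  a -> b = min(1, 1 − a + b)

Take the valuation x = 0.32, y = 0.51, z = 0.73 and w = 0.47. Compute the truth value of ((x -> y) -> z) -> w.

0.74

x -> y = min(1, 1 − 0.32 + 0.51) = min(1, 1.19) = 1.00
(x -> y) -> z = min(1, 1 − 1.00 + 0.73) = min(1, 0.73) = 0.73
((x -> y) -> z) -> w = min(1, 1 − 0.73 + 0.47) = min(1, 0.74) = 0.74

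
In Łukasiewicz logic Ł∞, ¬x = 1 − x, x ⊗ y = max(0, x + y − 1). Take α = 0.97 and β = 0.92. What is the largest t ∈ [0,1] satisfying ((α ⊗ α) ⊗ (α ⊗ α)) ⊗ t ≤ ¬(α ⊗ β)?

α ⊗ α = max(0, 0.97 + 0.97 − 1) = max(0, 0.94) = 0.94
(α ⊗ α) ⊗ (α ⊗ α) = max(0, 0.94 + 0.94 − 1) = max(0, 0.88) = 0.88
So the left factor is (α ⊗ α) ⊗ (α ⊗ α) = 0.88.
α ⊗ β = max(0, 0.97 + 0.92 − 1) = max(0, 0.89) = 0.89
¬(α ⊗ β) = 1 − 0.89 = 0.11
So the right-hand bound is ¬(α ⊗ β) = 0.11.
The residuum of the Łukasiewicz t-norm gives the supremum: min(1, 1 − 0.88 + 0.11).
1 − 0.88 + 0.11 = 0.23, so t = min(1, 0.23) = 0.23.
Check: 0.88 ⊗ 0.23 = max(0, 0.11) = 0.11 ≤ 0.11.

0.23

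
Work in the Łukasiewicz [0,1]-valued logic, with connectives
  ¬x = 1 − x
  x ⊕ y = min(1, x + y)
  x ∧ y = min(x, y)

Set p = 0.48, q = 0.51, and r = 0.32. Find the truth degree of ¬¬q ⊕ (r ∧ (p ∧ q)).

0.83

¬q = 1 − 0.51 = 0.49
¬¬q = 1 − 0.49 = 0.51
p ∧ q = min(0.48, 0.51) = 0.48
r ∧ (p ∧ q) = min(0.32, 0.48) = 0.32
¬¬q ⊕ (r ∧ (p ∧ q)) = min(1, 0.51 + 0.32) = min(1, 0.83) = 0.83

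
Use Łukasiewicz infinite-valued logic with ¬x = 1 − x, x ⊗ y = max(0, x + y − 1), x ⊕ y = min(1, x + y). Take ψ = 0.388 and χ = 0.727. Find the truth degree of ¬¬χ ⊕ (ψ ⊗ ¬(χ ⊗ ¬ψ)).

¬χ = 1 − 0.727 = 0.273
¬¬χ = 1 − 0.273 = 0.727
¬ψ = 1 − 0.388 = 0.612
χ ⊗ ¬ψ = max(0, 0.727 + 0.612 − 1) = max(0, 0.339) = 0.339
¬(χ ⊗ ¬ψ) = 1 − 0.339 = 0.661
ψ ⊗ ¬(χ ⊗ ¬ψ) = max(0, 0.388 + 0.661 − 1) = max(0, 0.049) = 0.049
¬¬χ ⊕ (ψ ⊗ ¬(χ ⊗ ¬ψ)) = min(1, 0.727 + 0.049) = min(1, 0.776) = 0.776

0.776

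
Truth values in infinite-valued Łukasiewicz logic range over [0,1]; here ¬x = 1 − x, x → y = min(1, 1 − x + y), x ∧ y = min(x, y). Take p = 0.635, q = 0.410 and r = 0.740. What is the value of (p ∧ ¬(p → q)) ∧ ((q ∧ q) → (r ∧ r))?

0.225

p → q = min(1, 1 − 0.635 + 0.410) = min(1, 0.775) = 0.775
¬(p → q) = 1 − 0.775 = 0.225
p ∧ ¬(p → q) = min(0.635, 0.225) = 0.225
q ∧ q = min(0.410, 0.410) = 0.410
r ∧ r = min(0.740, 0.740) = 0.740
(q ∧ q) → (r ∧ r) = min(1, 1 − 0.410 + 0.740) = min(1, 1.330) = 1.000
(p ∧ ¬(p → q)) ∧ ((q ∧ q) → (r ∧ r)) = min(0.225, 1.000) = 0.225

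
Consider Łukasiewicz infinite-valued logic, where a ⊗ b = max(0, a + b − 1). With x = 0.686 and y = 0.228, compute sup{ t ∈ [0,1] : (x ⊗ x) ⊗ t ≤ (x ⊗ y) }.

x ⊗ x = max(0, 0.686 + 0.686 − 1) = max(0, 0.372) = 0.372
So the left factor is x ⊗ x = 0.372.
x ⊗ y = max(0, 0.686 + 0.228 − 1) = max(0, -0.086) = 0.000
So the right-hand bound is x ⊗ y = 0.000.
The residuum of the Łukasiewicz t-norm gives the supremum: min(1, 1 − 0.372 + 0.000).
1 − 0.372 + 0.000 = 0.628, so t = min(1, 0.628) = 0.628.
Check: 0.372 ⊗ 0.628 = max(0, 0.000) = 0.000 ≤ 0.000.

0.628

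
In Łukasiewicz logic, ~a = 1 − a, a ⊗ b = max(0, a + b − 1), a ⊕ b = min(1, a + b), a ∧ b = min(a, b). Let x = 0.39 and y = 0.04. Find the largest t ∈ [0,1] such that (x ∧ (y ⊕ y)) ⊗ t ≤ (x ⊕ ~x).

y ⊕ y = min(1, 0.04 + 0.04) = min(1, 0.08) = 0.08
x ∧ (y ⊕ y) = min(0.39, 0.08) = 0.08
So the left factor is x ∧ (y ⊕ y) = 0.08.
~x = 1 − 0.39 = 0.61
x ⊕ ~x = min(1, 0.39 + 0.61) = min(1, 1.00) = 1.00
So the right-hand bound is x ⊕ ~x = 1.00.
The residuum of the Łukasiewicz t-norm gives the supremum: min(1, 1 − 0.08 + 1.00).
1 − 0.08 + 1.00 = 1.92, so t = min(1, 1.92) = 1.00.
Check: 0.08 ⊗ 1.00 = max(0, 0.08) = 0.08 ≤ 1.00.

1.00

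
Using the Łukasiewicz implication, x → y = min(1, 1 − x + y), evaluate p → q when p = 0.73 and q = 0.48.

p → q = min(1, 1 − 0.73 + 0.48) = min(1, 0.75) = 0.75
For comparison, the Gödel implication (1 if x ≤ y else y) would give 0.48.

0.75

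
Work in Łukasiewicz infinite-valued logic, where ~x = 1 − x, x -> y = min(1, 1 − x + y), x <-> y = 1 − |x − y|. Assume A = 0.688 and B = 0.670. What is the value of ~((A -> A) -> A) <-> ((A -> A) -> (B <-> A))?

0.330

A -> A = min(1, 1 − 0.688 + 0.688) = min(1, 1.000) = 1.000
(A -> A) -> A = min(1, 1 − 1.000 + 0.688) = min(1, 0.688) = 0.688
~((A -> A) -> A) = 1 − 0.688 = 0.312
B <-> A = 1 − |0.670 − 0.688| = 1 − 0.018 = 0.982
(A -> A) -> (B <-> A) = min(1, 1 − 1.000 + 0.982) = min(1, 0.982) = 0.982
~((A -> A) -> A) <-> ((A -> A) -> (B <-> A)) = 1 − |0.312 − 0.982| = 1 − 0.670 = 0.330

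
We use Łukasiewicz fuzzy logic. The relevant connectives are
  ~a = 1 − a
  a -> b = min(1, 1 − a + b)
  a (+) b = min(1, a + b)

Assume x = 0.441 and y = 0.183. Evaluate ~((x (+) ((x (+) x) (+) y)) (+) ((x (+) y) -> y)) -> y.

x (+) x = min(1, 0.441 + 0.441) = min(1, 0.882) = 0.882
(x (+) x) (+) y = min(1, 0.882 + 0.183) = min(1, 1.065) = 1.000
x (+) ((x (+) x) (+) y) = min(1, 0.441 + 1.000) = min(1, 1.441) = 1.000
x (+) y = min(1, 0.441 + 0.183) = min(1, 0.624) = 0.624
(x (+) y) -> y = min(1, 1 − 0.624 + 0.183) = min(1, 0.559) = 0.559
(x (+) ((x (+) x) (+) y)) (+) ((x (+) y) -> y) = min(1, 1.000 + 0.559) = min(1, 1.559) = 1.000
~((x (+) ((x (+) x) (+) y)) (+) ((x (+) y) -> y)) = 1 − 1.000 = 0.000
~((x (+) ((x (+) x) (+) y)) (+) ((x (+) y) -> y)) -> y = min(1, 1 − 0.000 + 0.183) = min(1, 1.183) = 1.000

1.000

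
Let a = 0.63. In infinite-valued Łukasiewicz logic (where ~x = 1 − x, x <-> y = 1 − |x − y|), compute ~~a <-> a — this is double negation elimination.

~a = 1 − 0.63 = 0.37
~~a = 1 − 0.37 = 0.63
~~a <-> a = 1 − |0.63 − 0.63| = 1 − 0.00 = 1.00
(As expected: always 1 in Ł∞ since negation is involutive.)

1.00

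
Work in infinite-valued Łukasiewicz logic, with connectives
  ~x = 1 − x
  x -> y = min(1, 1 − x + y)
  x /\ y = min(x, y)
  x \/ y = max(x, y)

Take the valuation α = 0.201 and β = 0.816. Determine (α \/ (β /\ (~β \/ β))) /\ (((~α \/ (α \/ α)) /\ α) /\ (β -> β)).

~β = 1 − 0.816 = 0.184
~β \/ β = max(0.184, 0.816) = 0.816
β /\ (~β \/ β) = min(0.816, 0.816) = 0.816
α \/ (β /\ (~β \/ β)) = max(0.201, 0.816) = 0.816
~α = 1 − 0.201 = 0.799
α \/ α = max(0.201, 0.201) = 0.201
~α \/ (α \/ α) = max(0.799, 0.201) = 0.799
(~α \/ (α \/ α)) /\ α = min(0.799, 0.201) = 0.201
β -> β = min(1, 1 − 0.816 + 0.816) = min(1, 1.000) = 1.000
((~α \/ (α \/ α)) /\ α) /\ (β -> β) = min(0.201, 1.000) = 0.201
(α \/ (β /\ (~β \/ β))) /\ (((~α \/ (α \/ α)) /\ α) /\ (β -> β)) = min(0.816, 0.201) = 0.201

0.201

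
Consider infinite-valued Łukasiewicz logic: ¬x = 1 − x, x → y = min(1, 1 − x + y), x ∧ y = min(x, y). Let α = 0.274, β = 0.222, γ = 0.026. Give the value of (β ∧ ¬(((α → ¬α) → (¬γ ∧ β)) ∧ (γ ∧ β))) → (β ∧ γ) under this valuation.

0.804

¬α = 1 − 0.274 = 0.726
α → ¬α = min(1, 1 − 0.274 + 0.726) = min(1, 1.452) = 1.000
¬γ = 1 − 0.026 = 0.974
¬γ ∧ β = min(0.974, 0.222) = 0.222
(α → ¬α) → (¬γ ∧ β) = min(1, 1 − 1.000 + 0.222) = min(1, 0.222) = 0.222
γ ∧ β = min(0.026, 0.222) = 0.026
((α → ¬α) → (¬γ ∧ β)) ∧ (γ ∧ β) = min(0.222, 0.026) = 0.026
¬(((α → ¬α) → (¬γ ∧ β)) ∧ (γ ∧ β)) = 1 − 0.026 = 0.974
β ∧ ¬(((α → ¬α) → (¬γ ∧ β)) ∧ (γ ∧ β)) = min(0.222, 0.974) = 0.222
β ∧ γ = min(0.222, 0.026) = 0.026
(β ∧ ¬(((α → ¬α) → (¬γ ∧ β)) ∧ (γ ∧ β))) → (β ∧ γ) = min(1, 1 − 0.222 + 0.026) = min(1, 0.804) = 0.804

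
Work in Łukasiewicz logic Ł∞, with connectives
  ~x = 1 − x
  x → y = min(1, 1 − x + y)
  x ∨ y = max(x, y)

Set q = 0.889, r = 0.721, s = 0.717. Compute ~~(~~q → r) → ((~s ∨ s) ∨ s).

~q = 1 − 0.889 = 0.111
~~q = 1 − 0.111 = 0.889
~~q → r = min(1, 1 − 0.889 + 0.721) = min(1, 0.832) = 0.832
~(~~q → r) = 1 − 0.832 = 0.168
~~(~~q → r) = 1 − 0.168 = 0.832
~s = 1 − 0.717 = 0.283
~s ∨ s = max(0.283, 0.717) = 0.717
(~s ∨ s) ∨ s = max(0.717, 0.717) = 0.717
~~(~~q → r) → ((~s ∨ s) ∨ s) = min(1, 1 − 0.832 + 0.717) = min(1, 0.885) = 0.885

0.885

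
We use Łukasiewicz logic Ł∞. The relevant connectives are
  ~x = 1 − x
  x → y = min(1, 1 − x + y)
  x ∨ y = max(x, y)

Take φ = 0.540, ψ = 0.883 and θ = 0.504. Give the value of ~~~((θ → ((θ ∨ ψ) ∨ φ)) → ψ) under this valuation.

0.117

θ ∨ ψ = max(0.504, 0.883) = 0.883
(θ ∨ ψ) ∨ φ = max(0.883, 0.540) = 0.883
θ → ((θ ∨ ψ) ∨ φ) = min(1, 1 − 0.504 + 0.883) = min(1, 1.379) = 1.000
(θ → ((θ ∨ ψ) ∨ φ)) → ψ = min(1, 1 − 1.000 + 0.883) = min(1, 0.883) = 0.883
~((θ → ((θ ∨ ψ) ∨ φ)) → ψ) = 1 − 0.883 = 0.117
~~((θ → ((θ ∨ ψ) ∨ φ)) → ψ) = 1 − 0.117 = 0.883
~~~((θ → ((θ ∨ ψ) ∨ φ)) → ψ) = 1 − 0.883 = 0.117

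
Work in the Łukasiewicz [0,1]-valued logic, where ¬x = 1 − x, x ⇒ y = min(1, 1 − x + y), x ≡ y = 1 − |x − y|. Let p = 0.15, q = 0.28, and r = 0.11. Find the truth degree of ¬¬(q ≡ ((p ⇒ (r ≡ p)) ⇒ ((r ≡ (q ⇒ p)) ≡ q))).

0.32

r ≡ p = 1 − |0.11 − 0.15| = 1 − 0.04 = 0.96
p ⇒ (r ≡ p) = min(1, 1 − 0.15 + 0.96) = min(1, 1.81) = 1.00
q ⇒ p = min(1, 1 − 0.28 + 0.15) = min(1, 0.87) = 0.87
r ≡ (q ⇒ p) = 1 − |0.11 − 0.87| = 1 − 0.76 = 0.24
(r ≡ (q ⇒ p)) ≡ q = 1 − |0.24 − 0.28| = 1 − 0.04 = 0.96
(p ⇒ (r ≡ p)) ⇒ ((r ≡ (q ⇒ p)) ≡ q) = min(1, 1 − 1.00 + 0.96) = min(1, 0.96) = 0.96
q ≡ ((p ⇒ (r ≡ p)) ⇒ ((r ≡ (q ⇒ p)) ≡ q)) = 1 − |0.28 − 0.96| = 1 − 0.68 = 0.32
¬(q ≡ ((p ⇒ (r ≡ p)) ⇒ ((r ≡ (q ⇒ p)) ≡ q))) = 1 − 0.32 = 0.68
¬¬(q ≡ ((p ⇒ (r ≡ p)) ⇒ ((r ≡ (q ⇒ p)) ≡ q))) = 1 − 0.68 = 0.32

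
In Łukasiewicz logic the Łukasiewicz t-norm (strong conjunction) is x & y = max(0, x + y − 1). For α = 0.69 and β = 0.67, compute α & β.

0.36

α & β = max(0, 0.69 + 0.67 − 1) = max(0, 0.36) = 0.36
For comparison, the Gödel (minimum) t-norm min(x, y) would give 0.67.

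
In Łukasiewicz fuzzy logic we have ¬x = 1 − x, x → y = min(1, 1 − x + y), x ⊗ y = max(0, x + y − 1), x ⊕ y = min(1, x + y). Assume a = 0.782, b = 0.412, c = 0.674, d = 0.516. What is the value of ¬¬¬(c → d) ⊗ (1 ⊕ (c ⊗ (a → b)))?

0.158

c → d = min(1, 1 − 0.674 + 0.516) = min(1, 0.842) = 0.842
¬(c → d) = 1 − 0.842 = 0.158
¬¬(c → d) = 1 − 0.158 = 0.842
¬¬¬(c → d) = 1 − 0.842 = 0.158
a → b = min(1, 1 − 0.782 + 0.412) = min(1, 0.630) = 0.630
c ⊗ (a → b) = max(0, 0.674 + 0.630 − 1) = max(0, 0.304) = 0.304
1 ⊕ (c ⊗ (a → b)) = min(1, 1.000 + 0.304) = min(1, 1.304) = 1.000
¬¬¬(c → d) ⊗ (1 ⊕ (c ⊗ (a → b))) = max(0, 0.158 + 1.000 − 1) = max(0, 0.158) = 0.158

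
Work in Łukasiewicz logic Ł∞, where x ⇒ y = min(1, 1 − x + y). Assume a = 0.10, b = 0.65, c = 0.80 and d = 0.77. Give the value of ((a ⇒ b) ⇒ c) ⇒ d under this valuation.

0.97

a ⇒ b = min(1, 1 − 0.10 + 0.65) = min(1, 1.55) = 1.00
(a ⇒ b) ⇒ c = min(1, 1 − 1.00 + 0.80) = min(1, 0.80) = 0.80
((a ⇒ b) ⇒ c) ⇒ d = min(1, 1 − 0.80 + 0.77) = min(1, 0.97) = 0.97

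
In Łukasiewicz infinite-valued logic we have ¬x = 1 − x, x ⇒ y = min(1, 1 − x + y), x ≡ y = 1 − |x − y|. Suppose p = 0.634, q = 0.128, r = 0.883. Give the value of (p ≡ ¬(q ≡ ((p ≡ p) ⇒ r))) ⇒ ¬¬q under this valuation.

0.249

p ≡ p = 1 − |0.634 − 0.634| = 1 − 0.000 = 1.000
(p ≡ p) ⇒ r = min(1, 1 − 1.000 + 0.883) = min(1, 0.883) = 0.883
q ≡ ((p ≡ p) ⇒ r) = 1 − |0.128 − 0.883| = 1 − 0.755 = 0.245
¬(q ≡ ((p ≡ p) ⇒ r)) = 1 − 0.245 = 0.755
p ≡ ¬(q ≡ ((p ≡ p) ⇒ r)) = 1 − |0.634 − 0.755| = 1 − 0.121 = 0.879
¬q = 1 − 0.128 = 0.872
¬¬q = 1 − 0.872 = 0.128
(p ≡ ¬(q ≡ ((p ≡ p) ⇒ r))) ⇒ ¬¬q = min(1, 1 − 0.879 + 0.128) = min(1, 0.249) = 0.249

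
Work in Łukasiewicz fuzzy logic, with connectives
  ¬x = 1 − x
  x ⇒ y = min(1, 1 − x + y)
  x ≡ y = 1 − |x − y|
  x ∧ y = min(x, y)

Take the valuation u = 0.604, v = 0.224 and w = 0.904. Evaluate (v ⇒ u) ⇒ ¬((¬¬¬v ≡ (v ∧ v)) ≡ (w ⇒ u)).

v ⇒ u = min(1, 1 − 0.224 + 0.604) = min(1, 1.380) = 1.000
¬v = 1 − 0.224 = 0.776
¬¬v = 1 − 0.776 = 0.224
¬¬¬v = 1 − 0.224 = 0.776
v ∧ v = min(0.224, 0.224) = 0.224
¬¬¬v ≡ (v ∧ v) = 1 − |0.776 − 0.224| = 1 − 0.552 = 0.448
w ⇒ u = min(1, 1 − 0.904 + 0.604) = min(1, 0.700) = 0.700
(¬¬¬v ≡ (v ∧ v)) ≡ (w ⇒ u) = 1 − |0.448 − 0.700| = 1 − 0.252 = 0.748
¬((¬¬¬v ≡ (v ∧ v)) ≡ (w ⇒ u)) = 1 − 0.748 = 0.252
(v ⇒ u) ⇒ ¬((¬¬¬v ≡ (v ∧ v)) ≡ (w ⇒ u)) = min(1, 1 − 1.000 + 0.252) = min(1, 0.252) = 0.252

0.252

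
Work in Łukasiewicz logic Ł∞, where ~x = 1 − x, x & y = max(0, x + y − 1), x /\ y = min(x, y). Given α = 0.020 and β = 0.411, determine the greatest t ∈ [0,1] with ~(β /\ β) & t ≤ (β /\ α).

β /\ β = min(0.411, 0.411) = 0.411
~(β /\ β) = 1 − 0.411 = 0.589
So the left factor is ~(β /\ β) = 0.589.
β /\ α = min(0.411, 0.020) = 0.020
So the right-hand bound is β /\ α = 0.020.
The residuum of the Łukasiewicz t-norm gives the supremum: min(1, 1 − 0.589 + 0.020).
1 − 0.589 + 0.020 = 0.431, so t = min(1, 0.431) = 0.431.
Check: 0.589 & 0.431 = max(0, 0.020) = 0.020 ≤ 0.020.

0.431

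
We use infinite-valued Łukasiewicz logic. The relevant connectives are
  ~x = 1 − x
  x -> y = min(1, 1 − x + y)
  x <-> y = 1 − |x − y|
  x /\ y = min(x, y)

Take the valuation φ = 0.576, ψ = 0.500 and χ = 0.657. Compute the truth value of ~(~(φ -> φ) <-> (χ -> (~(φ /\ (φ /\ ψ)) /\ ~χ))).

φ -> φ = min(1, 1 − 0.576 + 0.576) = min(1, 1.000) = 1.000
~(φ -> φ) = 1 − 1.000 = 0.000
φ /\ ψ = min(0.576, 0.500) = 0.500
φ /\ (φ /\ ψ) = min(0.576, 0.500) = 0.500
~(φ /\ (φ /\ ψ)) = 1 − 0.500 = 0.500
~χ = 1 − 0.657 = 0.343
~(φ /\ (φ /\ ψ)) /\ ~χ = min(0.500, 0.343) = 0.343
χ -> (~(φ /\ (φ /\ ψ)) /\ ~χ) = min(1, 1 − 0.657 + 0.343) = min(1, 0.686) = 0.686
~(φ -> φ) <-> (χ -> (~(φ /\ (φ /\ ψ)) /\ ~χ)) = 1 − |0.000 − 0.686| = 1 − 0.686 = 0.314
~(~(φ -> φ) <-> (χ -> (~(φ /\ (φ /\ ψ)) /\ ~χ))) = 1 − 0.314 = 0.686

0.686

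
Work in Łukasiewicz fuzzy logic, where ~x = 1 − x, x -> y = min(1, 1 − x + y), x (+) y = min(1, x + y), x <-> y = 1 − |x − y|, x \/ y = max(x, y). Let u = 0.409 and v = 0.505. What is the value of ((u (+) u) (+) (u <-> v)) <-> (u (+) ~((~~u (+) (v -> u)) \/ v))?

0.409

u (+) u = min(1, 0.409 + 0.409) = min(1, 0.818) = 0.818
u <-> v = 1 − |0.409 − 0.505| = 1 − 0.096 = 0.904
(u (+) u) (+) (u <-> v) = min(1, 0.818 + 0.904) = min(1, 1.722) = 1.000
~u = 1 − 0.409 = 0.591
~~u = 1 − 0.591 = 0.409
v -> u = min(1, 1 − 0.505 + 0.409) = min(1, 0.904) = 0.904
~~u (+) (v -> u) = min(1, 0.409 + 0.904) = min(1, 1.313) = 1.000
(~~u (+) (v -> u)) \/ v = max(1.000, 0.505) = 1.000
~((~~u (+) (v -> u)) \/ v) = 1 − 1.000 = 0.000
u (+) ~((~~u (+) (v -> u)) \/ v) = min(1, 0.409 + 0.000) = min(1, 0.409) = 0.409
((u (+) u) (+) (u <-> v)) <-> (u (+) ~((~~u (+) (v -> u)) \/ v)) = 1 − |1.000 − 0.409| = 1 − 0.591 = 0.409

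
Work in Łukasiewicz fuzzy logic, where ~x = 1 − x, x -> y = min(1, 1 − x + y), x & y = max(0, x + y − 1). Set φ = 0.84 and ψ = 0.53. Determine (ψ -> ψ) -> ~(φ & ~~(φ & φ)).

ψ -> ψ = min(1, 1 − 0.53 + 0.53) = min(1, 1.00) = 1.00
φ & φ = max(0, 0.84 + 0.84 − 1) = max(0, 0.68) = 0.68
~(φ & φ) = 1 − 0.68 = 0.32
~~(φ & φ) = 1 − 0.32 = 0.68
φ & ~~(φ & φ) = max(0, 0.84 + 0.68 − 1) = max(0, 0.52) = 0.52
~(φ & ~~(φ & φ)) = 1 − 0.52 = 0.48
(ψ -> ψ) -> ~(φ & ~~(φ & φ)) = min(1, 1 − 1.00 + 0.48) = min(1, 0.48) = 0.48

0.48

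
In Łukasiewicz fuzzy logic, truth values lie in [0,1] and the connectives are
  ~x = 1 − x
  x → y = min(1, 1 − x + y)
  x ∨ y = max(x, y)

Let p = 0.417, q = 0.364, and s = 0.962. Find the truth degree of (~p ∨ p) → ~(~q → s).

~p = 1 − 0.417 = 0.583
~p ∨ p = max(0.583, 0.417) = 0.583
~q = 1 − 0.364 = 0.636
~q → s = min(1, 1 − 0.636 + 0.962) = min(1, 1.326) = 1.000
~(~q → s) = 1 − 1.000 = 0.000
(~p ∨ p) → ~(~q → s) = min(1, 1 − 0.583 + 0.000) = min(1, 0.417) = 0.417

0.417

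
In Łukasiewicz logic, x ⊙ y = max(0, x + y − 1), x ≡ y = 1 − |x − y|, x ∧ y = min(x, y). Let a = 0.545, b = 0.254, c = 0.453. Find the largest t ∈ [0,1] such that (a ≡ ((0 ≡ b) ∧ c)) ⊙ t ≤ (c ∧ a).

0 ≡ b = 1 − |0.000 − 0.254| = 1 − 0.254 = 0.746
(0 ≡ b) ∧ c = min(0.746, 0.453) = 0.453
a ≡ ((0 ≡ b) ∧ c) = 1 − |0.545 − 0.453| = 1 − 0.092 = 0.908
So the left factor is a ≡ ((0 ≡ b) ∧ c) = 0.908.
c ∧ a = min(0.453, 0.545) = 0.453
So the right-hand bound is c ∧ a = 0.453.
The residuum of the Łukasiewicz t-norm gives the supremum: min(1, 1 − 0.908 + 0.453).
1 − 0.908 + 0.453 = 0.545, so t = min(1, 0.545) = 0.545.
Check: 0.908 ⊙ 0.545 = max(0, 0.453) = 0.453 ≤ 0.453.

0.545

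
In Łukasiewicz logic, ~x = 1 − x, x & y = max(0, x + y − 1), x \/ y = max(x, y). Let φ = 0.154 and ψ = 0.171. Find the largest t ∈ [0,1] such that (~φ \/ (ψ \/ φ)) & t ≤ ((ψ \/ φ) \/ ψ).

~φ = 1 − 0.154 = 0.846
ψ \/ φ = max(0.171, 0.154) = 0.171
~φ \/ (ψ \/ φ) = max(0.846, 0.171) = 0.846
So the left factor is ~φ \/ (ψ \/ φ) = 0.846.
(ψ \/ φ) \/ ψ = max(0.171, 0.171) = 0.171
So the right-hand bound is (ψ \/ φ) \/ ψ = 0.171.
The residuum of the Łukasiewicz t-norm gives the supremum: min(1, 1 − 0.846 + 0.171).
1 − 0.846 + 0.171 = 0.325, so t = min(1, 0.325) = 0.325.
Check: 0.846 & 0.325 = max(0, 0.171) = 0.171 ≤ 0.171.

0.325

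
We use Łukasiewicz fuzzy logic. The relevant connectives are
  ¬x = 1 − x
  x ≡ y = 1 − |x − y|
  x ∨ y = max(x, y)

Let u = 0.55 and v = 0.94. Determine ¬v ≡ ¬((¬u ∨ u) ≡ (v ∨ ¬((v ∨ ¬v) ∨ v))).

¬v = 1 − 0.94 = 0.06
¬u = 1 − 0.55 = 0.45
¬u ∨ u = max(0.45, 0.55) = 0.55
v ∨ ¬v = max(0.94, 0.06) = 0.94
(v ∨ ¬v) ∨ v = max(0.94, 0.94) = 0.94
¬((v ∨ ¬v) ∨ v) = 1 − 0.94 = 0.06
v ∨ ¬((v ∨ ¬v) ∨ v) = max(0.94, 0.06) = 0.94
(¬u ∨ u) ≡ (v ∨ ¬((v ∨ ¬v) ∨ v)) = 1 − |0.55 − 0.94| = 1 − 0.39 = 0.61
¬((¬u ∨ u) ≡ (v ∨ ¬((v ∨ ¬v) ∨ v))) = 1 − 0.61 = 0.39
¬v ≡ ¬((¬u ∨ u) ≡ (v ∨ ¬((v ∨ ¬v) ∨ v))) = 1 − |0.06 − 0.39| = 1 − 0.33 = 0.67

0.67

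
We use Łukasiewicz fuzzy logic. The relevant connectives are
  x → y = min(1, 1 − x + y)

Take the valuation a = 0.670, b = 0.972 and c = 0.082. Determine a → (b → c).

b → c = min(1, 1 − 0.972 + 0.082) = min(1, 0.110) = 0.110
a → (b → c) = min(1, 1 − 0.670 + 0.110) = min(1, 0.440) = 0.440

0.440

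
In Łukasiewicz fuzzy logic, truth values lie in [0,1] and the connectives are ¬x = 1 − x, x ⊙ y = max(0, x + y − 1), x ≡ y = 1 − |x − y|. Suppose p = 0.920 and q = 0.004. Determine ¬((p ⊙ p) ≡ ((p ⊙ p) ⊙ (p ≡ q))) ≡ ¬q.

p ⊙ p = max(0, 0.920 + 0.920 − 1) = max(0, 0.840) = 0.840
p ≡ q = 1 − |0.920 − 0.004| = 1 − 0.916 = 0.084
(p ⊙ p) ⊙ (p ≡ q) = max(0, 0.840 + 0.084 − 1) = max(0, -0.076) = 0.000
(p ⊙ p) ≡ ((p ⊙ p) ⊙ (p ≡ q)) = 1 − |0.840 − 0.000| = 1 − 0.840 = 0.160
¬((p ⊙ p) ≡ ((p ⊙ p) ⊙ (p ≡ q))) = 1 − 0.160 = 0.840
¬q = 1 − 0.004 = 0.996
¬((p ⊙ p) ≡ ((p ⊙ p) ⊙ (p ≡ q))) ≡ ¬q = 1 − |0.840 − 0.996| = 1 − 0.156 = 0.844

0.844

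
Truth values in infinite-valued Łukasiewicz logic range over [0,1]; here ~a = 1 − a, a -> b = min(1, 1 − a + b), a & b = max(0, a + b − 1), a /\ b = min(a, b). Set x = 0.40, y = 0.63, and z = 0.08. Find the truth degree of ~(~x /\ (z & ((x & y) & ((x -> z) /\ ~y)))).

1.00

~x = 1 − 0.40 = 0.60
x & y = max(0, 0.40 + 0.63 − 1) = max(0, 0.03) = 0.03
x -> z = min(1, 1 − 0.40 + 0.08) = min(1, 0.68) = 0.68
~y = 1 − 0.63 = 0.37
(x -> z) /\ ~y = min(0.68, 0.37) = 0.37
(x & y) & ((x -> z) /\ ~y) = max(0, 0.03 + 0.37 − 1) = max(0, -0.60) = 0.00
z & ((x & y) & ((x -> z) /\ ~y)) = max(0, 0.08 + 0.00 − 1) = max(0, -0.92) = 0.00
~x /\ (z & ((x & y) & ((x -> z) /\ ~y))) = min(0.60, 0.00) = 0.00
~(~x /\ (z & ((x & y) & ((x -> z) /\ ~y)))) = 1 − 0.00 = 1.00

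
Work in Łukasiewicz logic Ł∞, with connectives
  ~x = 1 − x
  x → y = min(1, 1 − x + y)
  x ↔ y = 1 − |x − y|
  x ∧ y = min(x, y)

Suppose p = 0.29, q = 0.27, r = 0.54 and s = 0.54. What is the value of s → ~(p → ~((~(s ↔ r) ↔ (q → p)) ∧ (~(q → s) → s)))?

0.46

s ↔ r = 1 − |0.54 − 0.54| = 1 − 0.00 = 1.00
~(s ↔ r) = 1 − 1.00 = 0.00
q → p = min(1, 1 − 0.27 + 0.29) = min(1, 1.02) = 1.00
~(s ↔ r) ↔ (q → p) = 1 − |0.00 − 1.00| = 1 − 1.00 = 0.00
q → s = min(1, 1 − 0.27 + 0.54) = min(1, 1.27) = 1.00
~(q → s) = 1 − 1.00 = 0.00
~(q → s) → s = min(1, 1 − 0.00 + 0.54) = min(1, 1.54) = 1.00
(~(s ↔ r) ↔ (q → p)) ∧ (~(q → s) → s) = min(0.00, 1.00) = 0.00
~((~(s ↔ r) ↔ (q → p)) ∧ (~(q → s) → s)) = 1 − 0.00 = 1.00
p → ~((~(s ↔ r) ↔ (q → p)) ∧ (~(q → s) → s)) = min(1, 1 − 0.29 + 1.00) = min(1, 1.71) = 1.00
~(p → ~((~(s ↔ r) ↔ (q → p)) ∧ (~(q → s) → s))) = 1 − 1.00 = 0.00
s → ~(p → ~((~(s ↔ r) ↔ (q → p)) ∧ (~(q → s) → s))) = min(1, 1 − 0.54 + 0.00) = min(1, 0.46) = 0.46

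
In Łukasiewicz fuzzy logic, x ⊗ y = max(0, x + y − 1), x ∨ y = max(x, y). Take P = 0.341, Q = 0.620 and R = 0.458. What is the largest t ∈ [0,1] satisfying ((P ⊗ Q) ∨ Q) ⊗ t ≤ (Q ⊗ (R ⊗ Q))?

P ⊗ Q = max(0, 0.341 + 0.620 − 1) = max(0, -0.039) = 0.000
(P ⊗ Q) ∨ Q = max(0.000, 0.620) = 0.620
So the left factor is (P ⊗ Q) ∨ Q = 0.620.
R ⊗ Q = max(0, 0.458 + 0.620 − 1) = max(0, 0.078) = 0.078
Q ⊗ (R ⊗ Q) = max(0, 0.620 + 0.078 − 1) = max(0, -0.302) = 0.000
So the right-hand bound is Q ⊗ (R ⊗ Q) = 0.000.
The residuum of the Łukasiewicz t-norm gives the supremum: min(1, 1 − 0.620 + 0.000).
1 − 0.620 + 0.000 = 0.380, so t = min(1, 0.380) = 0.380.
Check: 0.620 ⊗ 0.380 = max(0, 0.000) = 0.000 ≤ 0.000.

0.380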